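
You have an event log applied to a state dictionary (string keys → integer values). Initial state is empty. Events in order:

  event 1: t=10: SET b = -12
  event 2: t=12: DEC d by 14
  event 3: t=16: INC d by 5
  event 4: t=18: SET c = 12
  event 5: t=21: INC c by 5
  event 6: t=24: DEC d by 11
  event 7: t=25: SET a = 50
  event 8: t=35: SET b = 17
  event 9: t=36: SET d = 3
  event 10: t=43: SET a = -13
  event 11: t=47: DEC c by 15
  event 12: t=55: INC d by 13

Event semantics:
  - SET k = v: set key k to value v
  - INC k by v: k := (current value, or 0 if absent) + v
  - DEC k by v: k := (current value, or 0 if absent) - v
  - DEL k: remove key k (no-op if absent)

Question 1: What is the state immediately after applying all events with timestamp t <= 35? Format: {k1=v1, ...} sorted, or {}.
Answer: {a=50, b=17, c=17, d=-20}

Derivation:
Apply events with t <= 35 (8 events):
  after event 1 (t=10: SET b = -12): {b=-12}
  after event 2 (t=12: DEC d by 14): {b=-12, d=-14}
  after event 3 (t=16: INC d by 5): {b=-12, d=-9}
  after event 4 (t=18: SET c = 12): {b=-12, c=12, d=-9}
  after event 5 (t=21: INC c by 5): {b=-12, c=17, d=-9}
  after event 6 (t=24: DEC d by 11): {b=-12, c=17, d=-20}
  after event 7 (t=25: SET a = 50): {a=50, b=-12, c=17, d=-20}
  after event 8 (t=35: SET b = 17): {a=50, b=17, c=17, d=-20}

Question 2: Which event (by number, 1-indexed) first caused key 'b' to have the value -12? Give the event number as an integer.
Answer: 1

Derivation:
Looking for first event where b becomes -12:
  event 1: b (absent) -> -12  <-- first match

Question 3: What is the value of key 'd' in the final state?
Track key 'd' through all 12 events:
  event 1 (t=10: SET b = -12): d unchanged
  event 2 (t=12: DEC d by 14): d (absent) -> -14
  event 3 (t=16: INC d by 5): d -14 -> -9
  event 4 (t=18: SET c = 12): d unchanged
  event 5 (t=21: INC c by 5): d unchanged
  event 6 (t=24: DEC d by 11): d -9 -> -20
  event 7 (t=25: SET a = 50): d unchanged
  event 8 (t=35: SET b = 17): d unchanged
  event 9 (t=36: SET d = 3): d -20 -> 3
  event 10 (t=43: SET a = -13): d unchanged
  event 11 (t=47: DEC c by 15): d unchanged
  event 12 (t=55: INC d by 13): d 3 -> 16
Final: d = 16

Answer: 16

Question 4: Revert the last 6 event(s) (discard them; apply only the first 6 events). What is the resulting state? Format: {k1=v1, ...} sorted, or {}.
Answer: {b=-12, c=17, d=-20}

Derivation:
Keep first 6 events (discard last 6):
  after event 1 (t=10: SET b = -12): {b=-12}
  after event 2 (t=12: DEC d by 14): {b=-12, d=-14}
  after event 3 (t=16: INC d by 5): {b=-12, d=-9}
  after event 4 (t=18: SET c = 12): {b=-12, c=12, d=-9}
  after event 5 (t=21: INC c by 5): {b=-12, c=17, d=-9}
  after event 6 (t=24: DEC d by 11): {b=-12, c=17, d=-20}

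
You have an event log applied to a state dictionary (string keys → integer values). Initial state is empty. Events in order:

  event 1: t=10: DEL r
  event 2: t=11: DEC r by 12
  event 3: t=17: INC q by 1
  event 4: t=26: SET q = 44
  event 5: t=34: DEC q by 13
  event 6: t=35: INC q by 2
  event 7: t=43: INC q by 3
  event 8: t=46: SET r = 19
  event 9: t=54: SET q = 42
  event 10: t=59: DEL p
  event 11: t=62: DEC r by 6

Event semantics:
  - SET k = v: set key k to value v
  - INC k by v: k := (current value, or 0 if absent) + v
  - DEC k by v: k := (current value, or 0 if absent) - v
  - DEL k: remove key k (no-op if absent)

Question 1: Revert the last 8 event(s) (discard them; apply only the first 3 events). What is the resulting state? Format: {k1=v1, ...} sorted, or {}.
Keep first 3 events (discard last 8):
  after event 1 (t=10: DEL r): {}
  after event 2 (t=11: DEC r by 12): {r=-12}
  after event 3 (t=17: INC q by 1): {q=1, r=-12}

Answer: {q=1, r=-12}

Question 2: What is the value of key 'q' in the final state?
Answer: 42

Derivation:
Track key 'q' through all 11 events:
  event 1 (t=10: DEL r): q unchanged
  event 2 (t=11: DEC r by 12): q unchanged
  event 3 (t=17: INC q by 1): q (absent) -> 1
  event 4 (t=26: SET q = 44): q 1 -> 44
  event 5 (t=34: DEC q by 13): q 44 -> 31
  event 6 (t=35: INC q by 2): q 31 -> 33
  event 7 (t=43: INC q by 3): q 33 -> 36
  event 8 (t=46: SET r = 19): q unchanged
  event 9 (t=54: SET q = 42): q 36 -> 42
  event 10 (t=59: DEL p): q unchanged
  event 11 (t=62: DEC r by 6): q unchanged
Final: q = 42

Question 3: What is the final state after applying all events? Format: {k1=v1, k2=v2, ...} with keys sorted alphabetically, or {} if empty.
Answer: {q=42, r=13}

Derivation:
  after event 1 (t=10: DEL r): {}
  after event 2 (t=11: DEC r by 12): {r=-12}
  after event 3 (t=17: INC q by 1): {q=1, r=-12}
  after event 4 (t=26: SET q = 44): {q=44, r=-12}
  after event 5 (t=34: DEC q by 13): {q=31, r=-12}
  after event 6 (t=35: INC q by 2): {q=33, r=-12}
  after event 7 (t=43: INC q by 3): {q=36, r=-12}
  after event 8 (t=46: SET r = 19): {q=36, r=19}
  after event 9 (t=54: SET q = 42): {q=42, r=19}
  after event 10 (t=59: DEL p): {q=42, r=19}
  after event 11 (t=62: DEC r by 6): {q=42, r=13}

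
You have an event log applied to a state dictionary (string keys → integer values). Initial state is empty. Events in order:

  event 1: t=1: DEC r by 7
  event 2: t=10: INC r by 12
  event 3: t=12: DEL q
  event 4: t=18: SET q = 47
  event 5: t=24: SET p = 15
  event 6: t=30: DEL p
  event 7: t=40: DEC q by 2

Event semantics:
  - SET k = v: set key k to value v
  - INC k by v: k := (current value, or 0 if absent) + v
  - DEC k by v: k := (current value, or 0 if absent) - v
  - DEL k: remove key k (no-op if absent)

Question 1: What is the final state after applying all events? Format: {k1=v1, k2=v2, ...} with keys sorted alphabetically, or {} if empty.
  after event 1 (t=1: DEC r by 7): {r=-7}
  after event 2 (t=10: INC r by 12): {r=5}
  after event 3 (t=12: DEL q): {r=5}
  after event 4 (t=18: SET q = 47): {q=47, r=5}
  after event 5 (t=24: SET p = 15): {p=15, q=47, r=5}
  after event 6 (t=30: DEL p): {q=47, r=5}
  after event 7 (t=40: DEC q by 2): {q=45, r=5}

Answer: {q=45, r=5}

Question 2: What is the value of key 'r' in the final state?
Answer: 5

Derivation:
Track key 'r' through all 7 events:
  event 1 (t=1: DEC r by 7): r (absent) -> -7
  event 2 (t=10: INC r by 12): r -7 -> 5
  event 3 (t=12: DEL q): r unchanged
  event 4 (t=18: SET q = 47): r unchanged
  event 5 (t=24: SET p = 15): r unchanged
  event 6 (t=30: DEL p): r unchanged
  event 7 (t=40: DEC q by 2): r unchanged
Final: r = 5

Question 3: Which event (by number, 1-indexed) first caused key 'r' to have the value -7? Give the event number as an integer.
Looking for first event where r becomes -7:
  event 1: r (absent) -> -7  <-- first match

Answer: 1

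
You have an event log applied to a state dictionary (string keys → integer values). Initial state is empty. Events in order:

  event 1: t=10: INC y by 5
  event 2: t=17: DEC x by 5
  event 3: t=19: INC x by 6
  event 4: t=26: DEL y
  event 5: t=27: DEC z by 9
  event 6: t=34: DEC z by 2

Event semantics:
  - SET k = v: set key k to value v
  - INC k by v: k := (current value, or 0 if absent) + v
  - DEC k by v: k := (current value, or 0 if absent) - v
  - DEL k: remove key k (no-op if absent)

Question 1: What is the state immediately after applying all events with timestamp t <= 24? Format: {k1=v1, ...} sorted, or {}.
Answer: {x=1, y=5}

Derivation:
Apply events with t <= 24 (3 events):
  after event 1 (t=10: INC y by 5): {y=5}
  after event 2 (t=17: DEC x by 5): {x=-5, y=5}
  after event 3 (t=19: INC x by 6): {x=1, y=5}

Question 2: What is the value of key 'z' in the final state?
Answer: -11

Derivation:
Track key 'z' through all 6 events:
  event 1 (t=10: INC y by 5): z unchanged
  event 2 (t=17: DEC x by 5): z unchanged
  event 3 (t=19: INC x by 6): z unchanged
  event 4 (t=26: DEL y): z unchanged
  event 5 (t=27: DEC z by 9): z (absent) -> -9
  event 6 (t=34: DEC z by 2): z -9 -> -11
Final: z = -11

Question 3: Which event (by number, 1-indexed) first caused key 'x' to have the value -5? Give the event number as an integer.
Answer: 2

Derivation:
Looking for first event where x becomes -5:
  event 2: x (absent) -> -5  <-- first match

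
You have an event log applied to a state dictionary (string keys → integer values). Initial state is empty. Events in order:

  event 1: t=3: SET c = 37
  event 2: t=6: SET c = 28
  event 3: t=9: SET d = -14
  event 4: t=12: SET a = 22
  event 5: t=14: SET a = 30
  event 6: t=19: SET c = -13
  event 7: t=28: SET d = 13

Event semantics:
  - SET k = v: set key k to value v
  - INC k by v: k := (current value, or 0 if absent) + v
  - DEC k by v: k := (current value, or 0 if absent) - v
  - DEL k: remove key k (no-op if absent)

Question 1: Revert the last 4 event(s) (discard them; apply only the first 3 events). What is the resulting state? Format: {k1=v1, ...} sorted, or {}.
Answer: {c=28, d=-14}

Derivation:
Keep first 3 events (discard last 4):
  after event 1 (t=3: SET c = 37): {c=37}
  after event 2 (t=6: SET c = 28): {c=28}
  after event 3 (t=9: SET d = -14): {c=28, d=-14}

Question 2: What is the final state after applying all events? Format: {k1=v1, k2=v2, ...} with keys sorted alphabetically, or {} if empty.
Answer: {a=30, c=-13, d=13}

Derivation:
  after event 1 (t=3: SET c = 37): {c=37}
  after event 2 (t=6: SET c = 28): {c=28}
  after event 3 (t=9: SET d = -14): {c=28, d=-14}
  after event 4 (t=12: SET a = 22): {a=22, c=28, d=-14}
  after event 5 (t=14: SET a = 30): {a=30, c=28, d=-14}
  after event 6 (t=19: SET c = -13): {a=30, c=-13, d=-14}
  after event 7 (t=28: SET d = 13): {a=30, c=-13, d=13}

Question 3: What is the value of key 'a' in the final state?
Track key 'a' through all 7 events:
  event 1 (t=3: SET c = 37): a unchanged
  event 2 (t=6: SET c = 28): a unchanged
  event 3 (t=9: SET d = -14): a unchanged
  event 4 (t=12: SET a = 22): a (absent) -> 22
  event 5 (t=14: SET a = 30): a 22 -> 30
  event 6 (t=19: SET c = -13): a unchanged
  event 7 (t=28: SET d = 13): a unchanged
Final: a = 30

Answer: 30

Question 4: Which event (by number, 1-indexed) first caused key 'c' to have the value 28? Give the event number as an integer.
Looking for first event where c becomes 28:
  event 1: c = 37
  event 2: c 37 -> 28  <-- first match

Answer: 2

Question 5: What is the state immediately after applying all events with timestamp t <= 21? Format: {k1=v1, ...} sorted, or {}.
Answer: {a=30, c=-13, d=-14}

Derivation:
Apply events with t <= 21 (6 events):
  after event 1 (t=3: SET c = 37): {c=37}
  after event 2 (t=6: SET c = 28): {c=28}
  after event 3 (t=9: SET d = -14): {c=28, d=-14}
  after event 4 (t=12: SET a = 22): {a=22, c=28, d=-14}
  after event 5 (t=14: SET a = 30): {a=30, c=28, d=-14}
  after event 6 (t=19: SET c = -13): {a=30, c=-13, d=-14}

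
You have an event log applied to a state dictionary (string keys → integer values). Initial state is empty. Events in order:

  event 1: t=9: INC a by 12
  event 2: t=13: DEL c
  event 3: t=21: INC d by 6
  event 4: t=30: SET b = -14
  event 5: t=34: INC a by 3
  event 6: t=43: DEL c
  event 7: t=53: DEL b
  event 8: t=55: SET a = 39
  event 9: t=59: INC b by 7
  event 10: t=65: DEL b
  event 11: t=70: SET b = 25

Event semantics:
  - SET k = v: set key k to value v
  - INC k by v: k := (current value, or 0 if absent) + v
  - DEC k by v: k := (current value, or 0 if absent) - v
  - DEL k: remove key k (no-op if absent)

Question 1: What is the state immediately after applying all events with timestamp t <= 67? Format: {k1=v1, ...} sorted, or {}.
Apply events with t <= 67 (10 events):
  after event 1 (t=9: INC a by 12): {a=12}
  after event 2 (t=13: DEL c): {a=12}
  after event 3 (t=21: INC d by 6): {a=12, d=6}
  after event 4 (t=30: SET b = -14): {a=12, b=-14, d=6}
  after event 5 (t=34: INC a by 3): {a=15, b=-14, d=6}
  after event 6 (t=43: DEL c): {a=15, b=-14, d=6}
  after event 7 (t=53: DEL b): {a=15, d=6}
  after event 8 (t=55: SET a = 39): {a=39, d=6}
  after event 9 (t=59: INC b by 7): {a=39, b=7, d=6}
  after event 10 (t=65: DEL b): {a=39, d=6}

Answer: {a=39, d=6}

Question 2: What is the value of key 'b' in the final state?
Answer: 25

Derivation:
Track key 'b' through all 11 events:
  event 1 (t=9: INC a by 12): b unchanged
  event 2 (t=13: DEL c): b unchanged
  event 3 (t=21: INC d by 6): b unchanged
  event 4 (t=30: SET b = -14): b (absent) -> -14
  event 5 (t=34: INC a by 3): b unchanged
  event 6 (t=43: DEL c): b unchanged
  event 7 (t=53: DEL b): b -14 -> (absent)
  event 8 (t=55: SET a = 39): b unchanged
  event 9 (t=59: INC b by 7): b (absent) -> 7
  event 10 (t=65: DEL b): b 7 -> (absent)
  event 11 (t=70: SET b = 25): b (absent) -> 25
Final: b = 25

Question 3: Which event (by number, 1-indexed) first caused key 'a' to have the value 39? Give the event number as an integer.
Answer: 8

Derivation:
Looking for first event where a becomes 39:
  event 1: a = 12
  event 2: a = 12
  event 3: a = 12
  event 4: a = 12
  event 5: a = 15
  event 6: a = 15
  event 7: a = 15
  event 8: a 15 -> 39  <-- first match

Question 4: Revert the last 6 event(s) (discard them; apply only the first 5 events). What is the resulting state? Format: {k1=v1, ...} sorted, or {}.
Keep first 5 events (discard last 6):
  after event 1 (t=9: INC a by 12): {a=12}
  after event 2 (t=13: DEL c): {a=12}
  after event 3 (t=21: INC d by 6): {a=12, d=6}
  after event 4 (t=30: SET b = -14): {a=12, b=-14, d=6}
  after event 5 (t=34: INC a by 3): {a=15, b=-14, d=6}

Answer: {a=15, b=-14, d=6}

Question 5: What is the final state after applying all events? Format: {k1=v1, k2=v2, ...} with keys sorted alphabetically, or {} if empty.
Answer: {a=39, b=25, d=6}

Derivation:
  after event 1 (t=9: INC a by 12): {a=12}
  after event 2 (t=13: DEL c): {a=12}
  after event 3 (t=21: INC d by 6): {a=12, d=6}
  after event 4 (t=30: SET b = -14): {a=12, b=-14, d=6}
  after event 5 (t=34: INC a by 3): {a=15, b=-14, d=6}
  after event 6 (t=43: DEL c): {a=15, b=-14, d=6}
  after event 7 (t=53: DEL b): {a=15, d=6}
  after event 8 (t=55: SET a = 39): {a=39, d=6}
  after event 9 (t=59: INC b by 7): {a=39, b=7, d=6}
  after event 10 (t=65: DEL b): {a=39, d=6}
  after event 11 (t=70: SET b = 25): {a=39, b=25, d=6}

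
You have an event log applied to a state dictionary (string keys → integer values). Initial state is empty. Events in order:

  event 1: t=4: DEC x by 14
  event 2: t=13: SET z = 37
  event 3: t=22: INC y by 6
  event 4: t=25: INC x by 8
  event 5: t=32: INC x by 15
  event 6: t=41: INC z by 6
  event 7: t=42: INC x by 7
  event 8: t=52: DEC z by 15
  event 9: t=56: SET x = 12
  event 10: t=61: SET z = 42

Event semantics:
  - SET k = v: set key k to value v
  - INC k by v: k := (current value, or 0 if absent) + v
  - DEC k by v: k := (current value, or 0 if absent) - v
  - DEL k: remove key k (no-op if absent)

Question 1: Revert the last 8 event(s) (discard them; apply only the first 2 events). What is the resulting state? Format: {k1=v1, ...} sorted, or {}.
Keep first 2 events (discard last 8):
  after event 1 (t=4: DEC x by 14): {x=-14}
  after event 2 (t=13: SET z = 37): {x=-14, z=37}

Answer: {x=-14, z=37}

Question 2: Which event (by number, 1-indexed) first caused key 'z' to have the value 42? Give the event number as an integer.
Looking for first event where z becomes 42:
  event 2: z = 37
  event 3: z = 37
  event 4: z = 37
  event 5: z = 37
  event 6: z = 43
  event 7: z = 43
  event 8: z = 28
  event 9: z = 28
  event 10: z 28 -> 42  <-- first match

Answer: 10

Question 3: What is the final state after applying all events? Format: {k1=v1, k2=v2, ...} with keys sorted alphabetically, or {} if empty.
  after event 1 (t=4: DEC x by 14): {x=-14}
  after event 2 (t=13: SET z = 37): {x=-14, z=37}
  after event 3 (t=22: INC y by 6): {x=-14, y=6, z=37}
  after event 4 (t=25: INC x by 8): {x=-6, y=6, z=37}
  after event 5 (t=32: INC x by 15): {x=9, y=6, z=37}
  after event 6 (t=41: INC z by 6): {x=9, y=6, z=43}
  after event 7 (t=42: INC x by 7): {x=16, y=6, z=43}
  after event 8 (t=52: DEC z by 15): {x=16, y=6, z=28}
  after event 9 (t=56: SET x = 12): {x=12, y=6, z=28}
  after event 10 (t=61: SET z = 42): {x=12, y=6, z=42}

Answer: {x=12, y=6, z=42}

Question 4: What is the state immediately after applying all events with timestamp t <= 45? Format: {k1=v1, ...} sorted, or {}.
Apply events with t <= 45 (7 events):
  after event 1 (t=4: DEC x by 14): {x=-14}
  after event 2 (t=13: SET z = 37): {x=-14, z=37}
  after event 3 (t=22: INC y by 6): {x=-14, y=6, z=37}
  after event 4 (t=25: INC x by 8): {x=-6, y=6, z=37}
  after event 5 (t=32: INC x by 15): {x=9, y=6, z=37}
  after event 6 (t=41: INC z by 6): {x=9, y=6, z=43}
  after event 7 (t=42: INC x by 7): {x=16, y=6, z=43}

Answer: {x=16, y=6, z=43}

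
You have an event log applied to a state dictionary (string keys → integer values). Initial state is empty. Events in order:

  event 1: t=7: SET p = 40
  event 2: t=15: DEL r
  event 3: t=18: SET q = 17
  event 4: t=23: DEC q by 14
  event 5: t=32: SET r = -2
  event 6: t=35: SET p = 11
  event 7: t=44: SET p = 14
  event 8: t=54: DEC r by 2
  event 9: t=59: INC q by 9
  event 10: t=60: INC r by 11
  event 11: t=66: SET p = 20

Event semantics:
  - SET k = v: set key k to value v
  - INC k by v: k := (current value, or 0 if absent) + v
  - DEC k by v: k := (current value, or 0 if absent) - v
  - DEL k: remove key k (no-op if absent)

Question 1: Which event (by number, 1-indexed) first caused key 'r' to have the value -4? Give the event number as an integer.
Looking for first event where r becomes -4:
  event 5: r = -2
  event 6: r = -2
  event 7: r = -2
  event 8: r -2 -> -4  <-- first match

Answer: 8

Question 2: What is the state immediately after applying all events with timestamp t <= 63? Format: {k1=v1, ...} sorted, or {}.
Apply events with t <= 63 (10 events):
  after event 1 (t=7: SET p = 40): {p=40}
  after event 2 (t=15: DEL r): {p=40}
  after event 3 (t=18: SET q = 17): {p=40, q=17}
  after event 4 (t=23: DEC q by 14): {p=40, q=3}
  after event 5 (t=32: SET r = -2): {p=40, q=3, r=-2}
  after event 6 (t=35: SET p = 11): {p=11, q=3, r=-2}
  after event 7 (t=44: SET p = 14): {p=14, q=3, r=-2}
  after event 8 (t=54: DEC r by 2): {p=14, q=3, r=-4}
  after event 9 (t=59: INC q by 9): {p=14, q=12, r=-4}
  after event 10 (t=60: INC r by 11): {p=14, q=12, r=7}

Answer: {p=14, q=12, r=7}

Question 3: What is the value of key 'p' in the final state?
Answer: 20

Derivation:
Track key 'p' through all 11 events:
  event 1 (t=7: SET p = 40): p (absent) -> 40
  event 2 (t=15: DEL r): p unchanged
  event 3 (t=18: SET q = 17): p unchanged
  event 4 (t=23: DEC q by 14): p unchanged
  event 5 (t=32: SET r = -2): p unchanged
  event 6 (t=35: SET p = 11): p 40 -> 11
  event 7 (t=44: SET p = 14): p 11 -> 14
  event 8 (t=54: DEC r by 2): p unchanged
  event 9 (t=59: INC q by 9): p unchanged
  event 10 (t=60: INC r by 11): p unchanged
  event 11 (t=66: SET p = 20): p 14 -> 20
Final: p = 20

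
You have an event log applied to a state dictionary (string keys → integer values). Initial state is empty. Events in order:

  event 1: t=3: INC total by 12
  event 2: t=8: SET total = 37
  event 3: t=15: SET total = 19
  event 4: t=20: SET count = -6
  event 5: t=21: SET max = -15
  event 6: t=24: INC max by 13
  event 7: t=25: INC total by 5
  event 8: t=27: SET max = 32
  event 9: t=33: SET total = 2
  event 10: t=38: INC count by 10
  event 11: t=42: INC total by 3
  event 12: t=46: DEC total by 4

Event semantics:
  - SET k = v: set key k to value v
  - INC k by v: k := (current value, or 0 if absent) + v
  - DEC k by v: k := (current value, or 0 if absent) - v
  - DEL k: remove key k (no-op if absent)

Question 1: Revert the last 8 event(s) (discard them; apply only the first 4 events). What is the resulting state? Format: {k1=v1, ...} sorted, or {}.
Answer: {count=-6, total=19}

Derivation:
Keep first 4 events (discard last 8):
  after event 1 (t=3: INC total by 12): {total=12}
  after event 2 (t=8: SET total = 37): {total=37}
  after event 3 (t=15: SET total = 19): {total=19}
  after event 4 (t=20: SET count = -6): {count=-6, total=19}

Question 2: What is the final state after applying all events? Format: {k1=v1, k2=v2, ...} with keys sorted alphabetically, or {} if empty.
  after event 1 (t=3: INC total by 12): {total=12}
  after event 2 (t=8: SET total = 37): {total=37}
  after event 3 (t=15: SET total = 19): {total=19}
  after event 4 (t=20: SET count = -6): {count=-6, total=19}
  after event 5 (t=21: SET max = -15): {count=-6, max=-15, total=19}
  after event 6 (t=24: INC max by 13): {count=-6, max=-2, total=19}
  after event 7 (t=25: INC total by 5): {count=-6, max=-2, total=24}
  after event 8 (t=27: SET max = 32): {count=-6, max=32, total=24}
  after event 9 (t=33: SET total = 2): {count=-6, max=32, total=2}
  after event 10 (t=38: INC count by 10): {count=4, max=32, total=2}
  after event 11 (t=42: INC total by 3): {count=4, max=32, total=5}
  after event 12 (t=46: DEC total by 4): {count=4, max=32, total=1}

Answer: {count=4, max=32, total=1}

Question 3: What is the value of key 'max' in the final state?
Answer: 32

Derivation:
Track key 'max' through all 12 events:
  event 1 (t=3: INC total by 12): max unchanged
  event 2 (t=8: SET total = 37): max unchanged
  event 3 (t=15: SET total = 19): max unchanged
  event 4 (t=20: SET count = -6): max unchanged
  event 5 (t=21: SET max = -15): max (absent) -> -15
  event 6 (t=24: INC max by 13): max -15 -> -2
  event 7 (t=25: INC total by 5): max unchanged
  event 8 (t=27: SET max = 32): max -2 -> 32
  event 9 (t=33: SET total = 2): max unchanged
  event 10 (t=38: INC count by 10): max unchanged
  event 11 (t=42: INC total by 3): max unchanged
  event 12 (t=46: DEC total by 4): max unchanged
Final: max = 32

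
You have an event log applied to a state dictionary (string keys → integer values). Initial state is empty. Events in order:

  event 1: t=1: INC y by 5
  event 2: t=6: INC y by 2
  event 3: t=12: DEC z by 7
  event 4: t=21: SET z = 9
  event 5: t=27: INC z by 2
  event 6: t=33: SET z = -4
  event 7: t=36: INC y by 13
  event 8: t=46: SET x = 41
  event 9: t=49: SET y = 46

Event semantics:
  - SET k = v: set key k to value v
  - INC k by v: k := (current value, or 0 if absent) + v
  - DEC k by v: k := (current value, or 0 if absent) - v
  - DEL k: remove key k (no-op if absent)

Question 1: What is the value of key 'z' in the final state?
Answer: -4

Derivation:
Track key 'z' through all 9 events:
  event 1 (t=1: INC y by 5): z unchanged
  event 2 (t=6: INC y by 2): z unchanged
  event 3 (t=12: DEC z by 7): z (absent) -> -7
  event 4 (t=21: SET z = 9): z -7 -> 9
  event 5 (t=27: INC z by 2): z 9 -> 11
  event 6 (t=33: SET z = -4): z 11 -> -4
  event 7 (t=36: INC y by 13): z unchanged
  event 8 (t=46: SET x = 41): z unchanged
  event 9 (t=49: SET y = 46): z unchanged
Final: z = -4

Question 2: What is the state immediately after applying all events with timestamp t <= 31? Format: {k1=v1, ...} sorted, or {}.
Apply events with t <= 31 (5 events):
  after event 1 (t=1: INC y by 5): {y=5}
  after event 2 (t=6: INC y by 2): {y=7}
  after event 3 (t=12: DEC z by 7): {y=7, z=-7}
  after event 4 (t=21: SET z = 9): {y=7, z=9}
  after event 5 (t=27: INC z by 2): {y=7, z=11}

Answer: {y=7, z=11}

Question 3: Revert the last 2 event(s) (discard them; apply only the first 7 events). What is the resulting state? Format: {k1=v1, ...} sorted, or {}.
Answer: {y=20, z=-4}

Derivation:
Keep first 7 events (discard last 2):
  after event 1 (t=1: INC y by 5): {y=5}
  after event 2 (t=6: INC y by 2): {y=7}
  after event 3 (t=12: DEC z by 7): {y=7, z=-7}
  after event 4 (t=21: SET z = 9): {y=7, z=9}
  after event 5 (t=27: INC z by 2): {y=7, z=11}
  after event 6 (t=33: SET z = -4): {y=7, z=-4}
  after event 7 (t=36: INC y by 13): {y=20, z=-4}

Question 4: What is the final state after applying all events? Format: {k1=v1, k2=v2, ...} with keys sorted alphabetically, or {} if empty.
  after event 1 (t=1: INC y by 5): {y=5}
  after event 2 (t=6: INC y by 2): {y=7}
  after event 3 (t=12: DEC z by 7): {y=7, z=-7}
  after event 4 (t=21: SET z = 9): {y=7, z=9}
  after event 5 (t=27: INC z by 2): {y=7, z=11}
  after event 6 (t=33: SET z = -4): {y=7, z=-4}
  after event 7 (t=36: INC y by 13): {y=20, z=-4}
  after event 8 (t=46: SET x = 41): {x=41, y=20, z=-4}
  after event 9 (t=49: SET y = 46): {x=41, y=46, z=-4}

Answer: {x=41, y=46, z=-4}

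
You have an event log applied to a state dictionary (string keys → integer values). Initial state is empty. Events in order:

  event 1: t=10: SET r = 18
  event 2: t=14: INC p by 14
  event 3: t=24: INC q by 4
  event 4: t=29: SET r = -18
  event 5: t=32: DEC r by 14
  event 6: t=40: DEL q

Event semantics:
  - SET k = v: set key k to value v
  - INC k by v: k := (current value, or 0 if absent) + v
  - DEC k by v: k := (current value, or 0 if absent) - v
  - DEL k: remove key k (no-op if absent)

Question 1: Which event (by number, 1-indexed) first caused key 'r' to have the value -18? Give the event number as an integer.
Looking for first event where r becomes -18:
  event 1: r = 18
  event 2: r = 18
  event 3: r = 18
  event 4: r 18 -> -18  <-- first match

Answer: 4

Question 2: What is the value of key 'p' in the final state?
Track key 'p' through all 6 events:
  event 1 (t=10: SET r = 18): p unchanged
  event 2 (t=14: INC p by 14): p (absent) -> 14
  event 3 (t=24: INC q by 4): p unchanged
  event 4 (t=29: SET r = -18): p unchanged
  event 5 (t=32: DEC r by 14): p unchanged
  event 6 (t=40: DEL q): p unchanged
Final: p = 14

Answer: 14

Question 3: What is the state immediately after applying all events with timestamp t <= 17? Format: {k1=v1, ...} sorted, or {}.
Answer: {p=14, r=18}

Derivation:
Apply events with t <= 17 (2 events):
  after event 1 (t=10: SET r = 18): {r=18}
  after event 2 (t=14: INC p by 14): {p=14, r=18}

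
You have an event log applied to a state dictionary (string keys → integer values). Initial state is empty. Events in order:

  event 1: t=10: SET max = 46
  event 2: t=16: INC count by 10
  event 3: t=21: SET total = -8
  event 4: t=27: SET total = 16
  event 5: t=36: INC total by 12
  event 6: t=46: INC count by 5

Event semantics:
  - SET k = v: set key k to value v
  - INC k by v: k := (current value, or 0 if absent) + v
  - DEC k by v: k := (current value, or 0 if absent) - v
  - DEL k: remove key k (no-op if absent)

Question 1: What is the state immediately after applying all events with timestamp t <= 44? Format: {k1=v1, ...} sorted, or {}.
Answer: {count=10, max=46, total=28}

Derivation:
Apply events with t <= 44 (5 events):
  after event 1 (t=10: SET max = 46): {max=46}
  after event 2 (t=16: INC count by 10): {count=10, max=46}
  after event 3 (t=21: SET total = -8): {count=10, max=46, total=-8}
  after event 4 (t=27: SET total = 16): {count=10, max=46, total=16}
  after event 5 (t=36: INC total by 12): {count=10, max=46, total=28}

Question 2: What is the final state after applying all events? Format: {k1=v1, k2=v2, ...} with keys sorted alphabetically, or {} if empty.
Answer: {count=15, max=46, total=28}

Derivation:
  after event 1 (t=10: SET max = 46): {max=46}
  after event 2 (t=16: INC count by 10): {count=10, max=46}
  after event 3 (t=21: SET total = -8): {count=10, max=46, total=-8}
  after event 4 (t=27: SET total = 16): {count=10, max=46, total=16}
  after event 5 (t=36: INC total by 12): {count=10, max=46, total=28}
  after event 6 (t=46: INC count by 5): {count=15, max=46, total=28}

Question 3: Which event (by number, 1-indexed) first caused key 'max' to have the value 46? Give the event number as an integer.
Looking for first event where max becomes 46:
  event 1: max (absent) -> 46  <-- first match

Answer: 1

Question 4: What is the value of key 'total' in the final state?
Answer: 28

Derivation:
Track key 'total' through all 6 events:
  event 1 (t=10: SET max = 46): total unchanged
  event 2 (t=16: INC count by 10): total unchanged
  event 3 (t=21: SET total = -8): total (absent) -> -8
  event 4 (t=27: SET total = 16): total -8 -> 16
  event 5 (t=36: INC total by 12): total 16 -> 28
  event 6 (t=46: INC count by 5): total unchanged
Final: total = 28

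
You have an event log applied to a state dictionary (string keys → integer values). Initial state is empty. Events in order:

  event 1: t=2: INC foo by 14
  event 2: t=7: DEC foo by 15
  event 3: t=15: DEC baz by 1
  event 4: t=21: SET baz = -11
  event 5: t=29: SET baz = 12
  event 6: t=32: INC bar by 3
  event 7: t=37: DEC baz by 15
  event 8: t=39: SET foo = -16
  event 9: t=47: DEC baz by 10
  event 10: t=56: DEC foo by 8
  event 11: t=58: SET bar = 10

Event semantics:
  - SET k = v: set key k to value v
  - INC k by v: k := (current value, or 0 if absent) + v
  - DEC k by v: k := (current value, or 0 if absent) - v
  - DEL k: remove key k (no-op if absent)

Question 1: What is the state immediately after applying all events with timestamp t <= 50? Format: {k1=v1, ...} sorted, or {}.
Apply events with t <= 50 (9 events):
  after event 1 (t=2: INC foo by 14): {foo=14}
  after event 2 (t=7: DEC foo by 15): {foo=-1}
  after event 3 (t=15: DEC baz by 1): {baz=-1, foo=-1}
  after event 4 (t=21: SET baz = -11): {baz=-11, foo=-1}
  after event 5 (t=29: SET baz = 12): {baz=12, foo=-1}
  after event 6 (t=32: INC bar by 3): {bar=3, baz=12, foo=-1}
  after event 7 (t=37: DEC baz by 15): {bar=3, baz=-3, foo=-1}
  after event 8 (t=39: SET foo = -16): {bar=3, baz=-3, foo=-16}
  after event 9 (t=47: DEC baz by 10): {bar=3, baz=-13, foo=-16}

Answer: {bar=3, baz=-13, foo=-16}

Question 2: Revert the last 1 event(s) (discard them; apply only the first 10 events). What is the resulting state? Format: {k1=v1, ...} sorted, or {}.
Answer: {bar=3, baz=-13, foo=-24}

Derivation:
Keep first 10 events (discard last 1):
  after event 1 (t=2: INC foo by 14): {foo=14}
  after event 2 (t=7: DEC foo by 15): {foo=-1}
  after event 3 (t=15: DEC baz by 1): {baz=-1, foo=-1}
  after event 4 (t=21: SET baz = -11): {baz=-11, foo=-1}
  after event 5 (t=29: SET baz = 12): {baz=12, foo=-1}
  after event 6 (t=32: INC bar by 3): {bar=3, baz=12, foo=-1}
  after event 7 (t=37: DEC baz by 15): {bar=3, baz=-3, foo=-1}
  after event 8 (t=39: SET foo = -16): {bar=3, baz=-3, foo=-16}
  after event 9 (t=47: DEC baz by 10): {bar=3, baz=-13, foo=-16}
  after event 10 (t=56: DEC foo by 8): {bar=3, baz=-13, foo=-24}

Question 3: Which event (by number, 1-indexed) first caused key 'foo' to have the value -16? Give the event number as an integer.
Answer: 8

Derivation:
Looking for first event where foo becomes -16:
  event 1: foo = 14
  event 2: foo = -1
  event 3: foo = -1
  event 4: foo = -1
  event 5: foo = -1
  event 6: foo = -1
  event 7: foo = -1
  event 8: foo -1 -> -16  <-- first match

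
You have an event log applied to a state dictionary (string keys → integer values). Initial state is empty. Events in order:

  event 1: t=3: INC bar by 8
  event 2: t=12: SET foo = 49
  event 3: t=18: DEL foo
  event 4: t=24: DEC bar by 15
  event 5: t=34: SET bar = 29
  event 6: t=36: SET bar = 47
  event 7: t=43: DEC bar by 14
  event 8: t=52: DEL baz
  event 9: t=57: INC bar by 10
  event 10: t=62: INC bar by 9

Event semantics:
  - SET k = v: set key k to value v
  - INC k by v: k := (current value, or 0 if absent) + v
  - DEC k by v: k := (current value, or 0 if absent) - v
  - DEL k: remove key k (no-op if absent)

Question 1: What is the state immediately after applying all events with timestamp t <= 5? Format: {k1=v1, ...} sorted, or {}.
Answer: {bar=8}

Derivation:
Apply events with t <= 5 (1 events):
  after event 1 (t=3: INC bar by 8): {bar=8}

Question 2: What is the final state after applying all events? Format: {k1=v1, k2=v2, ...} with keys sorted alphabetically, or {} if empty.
  after event 1 (t=3: INC bar by 8): {bar=8}
  after event 2 (t=12: SET foo = 49): {bar=8, foo=49}
  after event 3 (t=18: DEL foo): {bar=8}
  after event 4 (t=24: DEC bar by 15): {bar=-7}
  after event 5 (t=34: SET bar = 29): {bar=29}
  after event 6 (t=36: SET bar = 47): {bar=47}
  after event 7 (t=43: DEC bar by 14): {bar=33}
  after event 8 (t=52: DEL baz): {bar=33}
  after event 9 (t=57: INC bar by 10): {bar=43}
  after event 10 (t=62: INC bar by 9): {bar=52}

Answer: {bar=52}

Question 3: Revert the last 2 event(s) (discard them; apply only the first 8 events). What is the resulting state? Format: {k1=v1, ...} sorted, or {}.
Keep first 8 events (discard last 2):
  after event 1 (t=3: INC bar by 8): {bar=8}
  after event 2 (t=12: SET foo = 49): {bar=8, foo=49}
  after event 3 (t=18: DEL foo): {bar=8}
  after event 4 (t=24: DEC bar by 15): {bar=-7}
  after event 5 (t=34: SET bar = 29): {bar=29}
  after event 6 (t=36: SET bar = 47): {bar=47}
  after event 7 (t=43: DEC bar by 14): {bar=33}
  after event 8 (t=52: DEL baz): {bar=33}

Answer: {bar=33}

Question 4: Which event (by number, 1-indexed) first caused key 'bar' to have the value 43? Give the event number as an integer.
Answer: 9

Derivation:
Looking for first event where bar becomes 43:
  event 1: bar = 8
  event 2: bar = 8
  event 3: bar = 8
  event 4: bar = -7
  event 5: bar = 29
  event 6: bar = 47
  event 7: bar = 33
  event 8: bar = 33
  event 9: bar 33 -> 43  <-- first match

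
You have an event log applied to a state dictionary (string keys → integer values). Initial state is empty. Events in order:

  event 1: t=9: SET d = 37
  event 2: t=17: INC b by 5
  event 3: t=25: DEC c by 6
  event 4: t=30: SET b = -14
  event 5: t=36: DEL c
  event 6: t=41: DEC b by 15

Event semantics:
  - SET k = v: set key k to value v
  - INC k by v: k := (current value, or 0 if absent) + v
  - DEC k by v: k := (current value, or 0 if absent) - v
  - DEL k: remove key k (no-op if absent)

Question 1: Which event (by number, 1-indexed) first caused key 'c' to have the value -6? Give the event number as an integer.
Answer: 3

Derivation:
Looking for first event where c becomes -6:
  event 3: c (absent) -> -6  <-- first match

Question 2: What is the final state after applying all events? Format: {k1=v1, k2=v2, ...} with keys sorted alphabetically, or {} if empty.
Answer: {b=-29, d=37}

Derivation:
  after event 1 (t=9: SET d = 37): {d=37}
  after event 2 (t=17: INC b by 5): {b=5, d=37}
  after event 3 (t=25: DEC c by 6): {b=5, c=-6, d=37}
  after event 4 (t=30: SET b = -14): {b=-14, c=-6, d=37}
  after event 5 (t=36: DEL c): {b=-14, d=37}
  after event 6 (t=41: DEC b by 15): {b=-29, d=37}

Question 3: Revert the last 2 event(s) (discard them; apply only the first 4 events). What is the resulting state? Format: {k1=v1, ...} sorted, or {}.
Keep first 4 events (discard last 2):
  after event 1 (t=9: SET d = 37): {d=37}
  after event 2 (t=17: INC b by 5): {b=5, d=37}
  after event 3 (t=25: DEC c by 6): {b=5, c=-6, d=37}
  after event 4 (t=30: SET b = -14): {b=-14, c=-6, d=37}

Answer: {b=-14, c=-6, d=37}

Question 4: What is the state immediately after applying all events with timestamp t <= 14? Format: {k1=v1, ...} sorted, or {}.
Answer: {d=37}

Derivation:
Apply events with t <= 14 (1 events):
  after event 1 (t=9: SET d = 37): {d=37}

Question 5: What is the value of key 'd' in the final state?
Answer: 37

Derivation:
Track key 'd' through all 6 events:
  event 1 (t=9: SET d = 37): d (absent) -> 37
  event 2 (t=17: INC b by 5): d unchanged
  event 3 (t=25: DEC c by 6): d unchanged
  event 4 (t=30: SET b = -14): d unchanged
  event 5 (t=36: DEL c): d unchanged
  event 6 (t=41: DEC b by 15): d unchanged
Final: d = 37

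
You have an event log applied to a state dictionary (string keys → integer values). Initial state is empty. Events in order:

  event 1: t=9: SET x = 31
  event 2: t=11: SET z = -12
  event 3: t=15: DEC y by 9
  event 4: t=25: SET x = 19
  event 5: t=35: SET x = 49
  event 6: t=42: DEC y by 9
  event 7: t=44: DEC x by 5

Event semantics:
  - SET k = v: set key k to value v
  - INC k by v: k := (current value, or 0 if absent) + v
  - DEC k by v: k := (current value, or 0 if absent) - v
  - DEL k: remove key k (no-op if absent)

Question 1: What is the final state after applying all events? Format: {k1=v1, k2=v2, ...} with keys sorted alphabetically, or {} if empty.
Answer: {x=44, y=-18, z=-12}

Derivation:
  after event 1 (t=9: SET x = 31): {x=31}
  after event 2 (t=11: SET z = -12): {x=31, z=-12}
  after event 3 (t=15: DEC y by 9): {x=31, y=-9, z=-12}
  after event 4 (t=25: SET x = 19): {x=19, y=-9, z=-12}
  after event 5 (t=35: SET x = 49): {x=49, y=-9, z=-12}
  after event 6 (t=42: DEC y by 9): {x=49, y=-18, z=-12}
  after event 7 (t=44: DEC x by 5): {x=44, y=-18, z=-12}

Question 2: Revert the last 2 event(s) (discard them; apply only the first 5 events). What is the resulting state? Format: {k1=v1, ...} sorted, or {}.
Keep first 5 events (discard last 2):
  after event 1 (t=9: SET x = 31): {x=31}
  after event 2 (t=11: SET z = -12): {x=31, z=-12}
  after event 3 (t=15: DEC y by 9): {x=31, y=-9, z=-12}
  after event 4 (t=25: SET x = 19): {x=19, y=-9, z=-12}
  after event 5 (t=35: SET x = 49): {x=49, y=-9, z=-12}

Answer: {x=49, y=-9, z=-12}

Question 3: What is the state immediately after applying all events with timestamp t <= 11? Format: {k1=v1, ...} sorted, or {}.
Apply events with t <= 11 (2 events):
  after event 1 (t=9: SET x = 31): {x=31}
  after event 2 (t=11: SET z = -12): {x=31, z=-12}

Answer: {x=31, z=-12}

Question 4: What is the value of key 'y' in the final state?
Track key 'y' through all 7 events:
  event 1 (t=9: SET x = 31): y unchanged
  event 2 (t=11: SET z = -12): y unchanged
  event 3 (t=15: DEC y by 9): y (absent) -> -9
  event 4 (t=25: SET x = 19): y unchanged
  event 5 (t=35: SET x = 49): y unchanged
  event 6 (t=42: DEC y by 9): y -9 -> -18
  event 7 (t=44: DEC x by 5): y unchanged
Final: y = -18

Answer: -18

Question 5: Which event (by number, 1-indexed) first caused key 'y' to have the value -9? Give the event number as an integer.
Looking for first event where y becomes -9:
  event 3: y (absent) -> -9  <-- first match

Answer: 3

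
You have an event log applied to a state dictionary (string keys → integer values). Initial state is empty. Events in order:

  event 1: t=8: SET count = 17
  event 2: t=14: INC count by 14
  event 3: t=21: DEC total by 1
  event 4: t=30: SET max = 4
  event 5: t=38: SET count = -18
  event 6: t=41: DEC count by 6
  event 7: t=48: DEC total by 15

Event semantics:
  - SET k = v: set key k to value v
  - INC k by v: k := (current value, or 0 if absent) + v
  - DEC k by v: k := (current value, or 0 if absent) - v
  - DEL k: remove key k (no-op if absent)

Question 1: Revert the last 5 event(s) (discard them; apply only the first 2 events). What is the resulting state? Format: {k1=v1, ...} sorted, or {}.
Keep first 2 events (discard last 5):
  after event 1 (t=8: SET count = 17): {count=17}
  after event 2 (t=14: INC count by 14): {count=31}

Answer: {count=31}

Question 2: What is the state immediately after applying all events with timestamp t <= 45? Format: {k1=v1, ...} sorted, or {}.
Answer: {count=-24, max=4, total=-1}

Derivation:
Apply events with t <= 45 (6 events):
  after event 1 (t=8: SET count = 17): {count=17}
  after event 2 (t=14: INC count by 14): {count=31}
  after event 3 (t=21: DEC total by 1): {count=31, total=-1}
  after event 4 (t=30: SET max = 4): {count=31, max=4, total=-1}
  after event 5 (t=38: SET count = -18): {count=-18, max=4, total=-1}
  after event 6 (t=41: DEC count by 6): {count=-24, max=4, total=-1}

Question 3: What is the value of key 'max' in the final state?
Answer: 4

Derivation:
Track key 'max' through all 7 events:
  event 1 (t=8: SET count = 17): max unchanged
  event 2 (t=14: INC count by 14): max unchanged
  event 3 (t=21: DEC total by 1): max unchanged
  event 4 (t=30: SET max = 4): max (absent) -> 4
  event 5 (t=38: SET count = -18): max unchanged
  event 6 (t=41: DEC count by 6): max unchanged
  event 7 (t=48: DEC total by 15): max unchanged
Final: max = 4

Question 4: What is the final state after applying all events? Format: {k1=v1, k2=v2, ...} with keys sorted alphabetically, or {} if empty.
Answer: {count=-24, max=4, total=-16}

Derivation:
  after event 1 (t=8: SET count = 17): {count=17}
  after event 2 (t=14: INC count by 14): {count=31}
  after event 3 (t=21: DEC total by 1): {count=31, total=-1}
  after event 4 (t=30: SET max = 4): {count=31, max=4, total=-1}
  after event 5 (t=38: SET count = -18): {count=-18, max=4, total=-1}
  after event 6 (t=41: DEC count by 6): {count=-24, max=4, total=-1}
  after event 7 (t=48: DEC total by 15): {count=-24, max=4, total=-16}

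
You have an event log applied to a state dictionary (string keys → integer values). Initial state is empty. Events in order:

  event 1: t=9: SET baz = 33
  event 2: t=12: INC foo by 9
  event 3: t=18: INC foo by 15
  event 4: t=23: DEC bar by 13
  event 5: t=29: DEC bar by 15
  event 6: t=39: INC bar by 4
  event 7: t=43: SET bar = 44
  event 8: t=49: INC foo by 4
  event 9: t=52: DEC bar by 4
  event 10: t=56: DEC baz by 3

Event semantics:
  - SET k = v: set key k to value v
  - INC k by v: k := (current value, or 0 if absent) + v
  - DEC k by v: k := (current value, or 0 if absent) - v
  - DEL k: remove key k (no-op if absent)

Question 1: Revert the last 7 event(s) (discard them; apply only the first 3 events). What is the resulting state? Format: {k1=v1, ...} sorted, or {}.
Keep first 3 events (discard last 7):
  after event 1 (t=9: SET baz = 33): {baz=33}
  after event 2 (t=12: INC foo by 9): {baz=33, foo=9}
  after event 3 (t=18: INC foo by 15): {baz=33, foo=24}

Answer: {baz=33, foo=24}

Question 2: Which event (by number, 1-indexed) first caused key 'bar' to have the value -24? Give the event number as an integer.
Looking for first event where bar becomes -24:
  event 4: bar = -13
  event 5: bar = -28
  event 6: bar -28 -> -24  <-- first match

Answer: 6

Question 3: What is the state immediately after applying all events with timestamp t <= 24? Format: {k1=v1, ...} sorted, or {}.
Answer: {bar=-13, baz=33, foo=24}

Derivation:
Apply events with t <= 24 (4 events):
  after event 1 (t=9: SET baz = 33): {baz=33}
  after event 2 (t=12: INC foo by 9): {baz=33, foo=9}
  after event 3 (t=18: INC foo by 15): {baz=33, foo=24}
  after event 4 (t=23: DEC bar by 13): {bar=-13, baz=33, foo=24}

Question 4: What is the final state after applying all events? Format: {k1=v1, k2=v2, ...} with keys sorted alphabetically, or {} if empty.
  after event 1 (t=9: SET baz = 33): {baz=33}
  after event 2 (t=12: INC foo by 9): {baz=33, foo=9}
  after event 3 (t=18: INC foo by 15): {baz=33, foo=24}
  after event 4 (t=23: DEC bar by 13): {bar=-13, baz=33, foo=24}
  after event 5 (t=29: DEC bar by 15): {bar=-28, baz=33, foo=24}
  after event 6 (t=39: INC bar by 4): {bar=-24, baz=33, foo=24}
  after event 7 (t=43: SET bar = 44): {bar=44, baz=33, foo=24}
  after event 8 (t=49: INC foo by 4): {bar=44, baz=33, foo=28}
  after event 9 (t=52: DEC bar by 4): {bar=40, baz=33, foo=28}
  after event 10 (t=56: DEC baz by 3): {bar=40, baz=30, foo=28}

Answer: {bar=40, baz=30, foo=28}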